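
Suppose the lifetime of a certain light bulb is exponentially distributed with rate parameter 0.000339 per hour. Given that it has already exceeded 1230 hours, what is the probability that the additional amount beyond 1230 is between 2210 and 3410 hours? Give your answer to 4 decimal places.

Memoryless: the residual past 1230 is again Exp(λ).
P(2210 < residual < 3410) = e^(−λ·2210) − e^(−λ·3410) = 0.47275 − 0.31475 ≈ 0.1580.

0.1580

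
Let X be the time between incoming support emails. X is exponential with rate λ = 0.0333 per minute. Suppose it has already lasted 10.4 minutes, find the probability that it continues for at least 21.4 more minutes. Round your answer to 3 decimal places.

0.490

P(X > s+t | X > s) = e^(−λ(s+t))/e^(−λs) = e^(−λt), independent of s = 10.4.
P(X > 21.4) = e^(−0.71262) ≈ 0.490.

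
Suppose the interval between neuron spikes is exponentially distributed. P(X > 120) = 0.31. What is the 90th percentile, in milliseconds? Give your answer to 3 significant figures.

236

e^(−λ·120) = 0.31 ⇒ λ = −ln(0.31)/120 = 0.00975986.
90th percentile: 1 − e^(−λt) = 0.9, t = −ln(0.1)/λ = 235.924 milliseconds.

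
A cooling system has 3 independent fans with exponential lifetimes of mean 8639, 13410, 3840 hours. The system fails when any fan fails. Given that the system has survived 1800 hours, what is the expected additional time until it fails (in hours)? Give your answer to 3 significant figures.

2220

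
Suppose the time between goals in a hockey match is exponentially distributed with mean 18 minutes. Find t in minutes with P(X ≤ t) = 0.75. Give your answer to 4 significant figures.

24.95

The rate is λ = 1/18 = 0.0555556 per minute.
Set 1 − e^(−λt) = 0.75, so t = −ln(0.25)/λ = 1.3863/0.0555556 ≈ 24.9533 minutes.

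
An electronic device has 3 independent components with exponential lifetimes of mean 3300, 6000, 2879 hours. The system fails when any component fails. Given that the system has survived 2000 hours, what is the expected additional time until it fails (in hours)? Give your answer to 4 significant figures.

First-failure rate Σλ = 1/3300 + 1/6000 + 1/2879 = 0.00081704.
By memorylessness the expected residual is 1/Σλ = 1223.93 hours, regardless of the 2000 already elapsed.

1224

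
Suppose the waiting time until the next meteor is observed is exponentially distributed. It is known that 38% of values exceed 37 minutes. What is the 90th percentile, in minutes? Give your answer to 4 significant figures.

88.05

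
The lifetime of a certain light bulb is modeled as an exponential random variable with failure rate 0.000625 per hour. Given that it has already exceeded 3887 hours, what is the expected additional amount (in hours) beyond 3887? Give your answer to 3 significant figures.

By memorylessness, the remaining amount past any threshold is again Exp(λ) with mean 1/λ = 1600 hours.

1600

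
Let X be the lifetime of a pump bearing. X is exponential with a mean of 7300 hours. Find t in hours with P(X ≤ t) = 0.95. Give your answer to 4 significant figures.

The rate is λ = 1/7300 = 0.000136986 per hour.
Set 1 − e^(−λt) = 0.95, so t = −ln(0.05)/λ = 2.9957/0.000136986 ≈ 21868.8 hours.

21870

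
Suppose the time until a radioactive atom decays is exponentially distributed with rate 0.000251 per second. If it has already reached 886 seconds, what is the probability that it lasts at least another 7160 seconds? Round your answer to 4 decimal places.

0.1658

P(X > s+t | X > s) = e^(−λ(s+t))/e^(−λs) = e^(−λt), independent of s = 886.
P(X > 7160) = e^(−1.7972) ≈ 0.1658.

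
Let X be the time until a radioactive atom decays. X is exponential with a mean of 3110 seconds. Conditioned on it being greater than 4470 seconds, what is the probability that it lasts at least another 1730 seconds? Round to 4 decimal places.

0.5733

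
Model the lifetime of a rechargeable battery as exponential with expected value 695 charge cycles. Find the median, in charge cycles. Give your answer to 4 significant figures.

The rate is λ = 1/695 = 0.00143885 per charge cycle.
Set 1 − e^(−λt) = 0.5, so t = −ln(0.5)/λ = 0.69315/0.00143885 ≈ 481.737 charge cycles.

481.7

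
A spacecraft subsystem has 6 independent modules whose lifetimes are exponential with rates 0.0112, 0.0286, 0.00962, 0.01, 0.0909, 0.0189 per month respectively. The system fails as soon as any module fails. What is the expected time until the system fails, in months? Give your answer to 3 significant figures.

5.91

The time to first failure is exponential with rate Σλ = 0.0112 + 0.0286 + 0.00962 + 0.01 + 0.0909 + 0.0189 = 0.16922.
E[min] = 1/Σλ = 1/0.16922 = 5.90947 months.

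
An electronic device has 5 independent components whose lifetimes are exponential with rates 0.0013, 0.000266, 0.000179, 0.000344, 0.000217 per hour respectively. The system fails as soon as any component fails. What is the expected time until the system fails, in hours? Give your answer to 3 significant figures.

The time to first failure is exponential with rate Σλ = 0.0013 + 0.000266 + 0.000179 + 0.000344 + 0.000217 = 0.002306.
E[min] = 1/Σλ = 1/0.002306 = 433.651 hours.

434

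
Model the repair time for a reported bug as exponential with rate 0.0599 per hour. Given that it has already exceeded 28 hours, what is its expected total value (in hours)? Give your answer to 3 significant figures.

44.7

By memorylessness, E[X | X > 28] = 28 + 1/λ = 28 + 16.6945 = 44.6945 hours.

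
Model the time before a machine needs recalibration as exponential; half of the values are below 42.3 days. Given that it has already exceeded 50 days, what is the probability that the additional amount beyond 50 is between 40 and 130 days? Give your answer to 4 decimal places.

0.4004

For an exponential, median = ln(2)/λ, so λ = ln 2 / 42.3 = 0.0163865 per day.
Memoryless: the residual past 50 is again Exp(λ).
P(40 < residual < 130) = e^(−λ·40) − e^(−λ·130) = 0.51920 − 0.11881 ≈ 0.4004.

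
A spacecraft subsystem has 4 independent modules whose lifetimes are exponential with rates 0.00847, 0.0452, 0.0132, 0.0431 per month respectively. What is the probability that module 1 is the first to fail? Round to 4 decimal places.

0.0770

The time to first failure is exponential with rate Σλ = 0.00847 + 0.0452 + 0.0132 + 0.0431 = 0.10997.
P(module 1 first) = λ_1/Σλ = 0.00847/0.10997 ≈ 0.0770.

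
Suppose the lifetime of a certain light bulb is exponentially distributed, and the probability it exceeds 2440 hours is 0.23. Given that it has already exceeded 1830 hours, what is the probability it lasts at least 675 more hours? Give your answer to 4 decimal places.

0.6659

From e^(−λ·2440) = 0.23, λ = −ln(0.23)/2440 = 0.000602326.
Memoryless: P(X > 1830+675 | X > 1830) = P(X > 675) = e^(−0.000602326·675) ≈ 0.6659.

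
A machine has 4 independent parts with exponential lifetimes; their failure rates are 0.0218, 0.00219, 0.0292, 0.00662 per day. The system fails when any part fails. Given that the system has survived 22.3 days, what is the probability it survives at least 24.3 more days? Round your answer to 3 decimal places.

Time to first failure ~ Exp(Σλ) with Σλ = 0.05981.
By memorylessness, P(T > 22.3+24.3 | T > 22.3) = P(T > 24.3) = e^(−0.05981·24.3) ≈ 0.234.

0.234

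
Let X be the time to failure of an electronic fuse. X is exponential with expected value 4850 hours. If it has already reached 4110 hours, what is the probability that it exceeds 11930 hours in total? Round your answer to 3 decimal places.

The rate is λ = 1/4850 = 0.000206186 per hour.
By the memoryless property, P(X > 4110+7820 | X > 4110) = P(X > 7820).
P(X > 7820) = e^(−1.6124) ≈ 0.199.

0.199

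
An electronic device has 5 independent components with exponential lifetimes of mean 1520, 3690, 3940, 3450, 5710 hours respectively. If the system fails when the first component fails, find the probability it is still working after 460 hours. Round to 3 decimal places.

0.469

The first failure time is exponential with rate Σλ_i = 1/1520 + 1/3690 + 1/3940 + 1/3450 + 1/5710 = 0.00164769 per hour.
P(min > 460) = e^(−0.00164769·460) = e^(−0.75794) ≈ 0.469.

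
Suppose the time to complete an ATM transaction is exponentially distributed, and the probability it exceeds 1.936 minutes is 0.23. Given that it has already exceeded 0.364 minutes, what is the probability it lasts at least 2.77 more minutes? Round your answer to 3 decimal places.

From e^(−λ·1.936) = 0.23, λ = −ln(0.23)/1.936 = 0.75913.
Memoryless: P(X > 0.364+2.77 | X > 0.364) = P(X > 2.77) = e^(−0.75913·2.77) ≈ 0.122.

0.122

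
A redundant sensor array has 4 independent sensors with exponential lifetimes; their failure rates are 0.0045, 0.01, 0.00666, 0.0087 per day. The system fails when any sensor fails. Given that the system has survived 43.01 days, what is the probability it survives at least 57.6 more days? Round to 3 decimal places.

0.179

Time to first failure ~ Exp(Σλ) with Σλ = 0.02986.
By memorylessness, P(T > 43.01+57.6 | T > 43.01) = P(T > 57.6) = e^(−0.02986·57.6) ≈ 0.179.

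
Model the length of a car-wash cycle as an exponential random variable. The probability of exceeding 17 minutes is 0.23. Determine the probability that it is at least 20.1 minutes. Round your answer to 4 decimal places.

0.1759

e^(−λ·17) = 0.23 ⇒ λ = −ln(0.23)/17 = 0.0864515.
P(X > 20.1) = e^(−0.0864515·20.1) = e^(−1.7377) ≈ 0.1759.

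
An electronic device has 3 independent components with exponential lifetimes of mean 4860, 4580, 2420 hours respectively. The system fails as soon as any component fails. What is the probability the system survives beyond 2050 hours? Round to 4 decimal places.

0.1797

The first failure time is exponential with rate Σλ_i = 1/4860 + 1/4580 + 1/2420 = 0.000837325 per hour.
P(min > 2050) = e^(−0.000837325·2050) = e^(−1.7165) ≈ 0.1797.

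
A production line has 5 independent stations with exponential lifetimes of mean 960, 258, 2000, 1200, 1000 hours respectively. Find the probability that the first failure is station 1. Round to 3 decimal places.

Rates: λ_i = 1/mean_i → 0.00104167, 0.00387597, 0.0005, 0.000833333, 0.001; Σλ = 0.00725097.
P(station 1 first) = λ_1/Σλ = 0.00104167/0.00725097 ≈ 0.144.

0.144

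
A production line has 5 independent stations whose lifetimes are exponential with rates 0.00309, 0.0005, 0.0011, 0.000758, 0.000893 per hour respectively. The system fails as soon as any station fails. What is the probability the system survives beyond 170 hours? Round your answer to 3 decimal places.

The time to first failure is exponential with rate Σλ = 0.00309 + 0.0005 + 0.0011 + 0.000758 + 0.000893 = 0.006341.
P(min > 170) = e^(−0.006341·170) = e^(−1.078) ≈ 0.340.

0.340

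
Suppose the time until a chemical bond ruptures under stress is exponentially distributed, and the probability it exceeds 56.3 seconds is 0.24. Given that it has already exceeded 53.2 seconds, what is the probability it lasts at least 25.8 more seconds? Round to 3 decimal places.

0.520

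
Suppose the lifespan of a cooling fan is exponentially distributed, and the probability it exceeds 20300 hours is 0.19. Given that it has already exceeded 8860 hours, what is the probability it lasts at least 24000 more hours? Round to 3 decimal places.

0.140

From e^(−λ·20300) = 0.19, λ = −ln(0.19)/20300 = 0.0000818094.
Memoryless: P(X > 8860+24000 | X > 8860) = P(X > 24000) = e^(−0.0000818094·24000) ≈ 0.140.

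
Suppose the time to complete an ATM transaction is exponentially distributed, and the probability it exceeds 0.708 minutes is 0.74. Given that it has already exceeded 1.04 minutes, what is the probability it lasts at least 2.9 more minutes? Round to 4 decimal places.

0.2913

From e^(−λ·0.708) = 0.74, λ = −ln(0.74)/0.708 = 0.42529.
Memoryless: P(X > 1.04+2.9 | X > 1.04) = P(X > 2.9) = e^(−0.42529·2.9) ≈ 0.2913.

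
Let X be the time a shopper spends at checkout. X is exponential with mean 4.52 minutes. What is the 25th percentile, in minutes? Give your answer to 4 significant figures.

1.300

The rate is λ = 1/4.52 = 0.221239 per minute.
Set 1 − e^(−λt) = 0.25, so t = −ln(0.75)/λ = 0.28768/0.221239 ≈ 1.30032 minutes.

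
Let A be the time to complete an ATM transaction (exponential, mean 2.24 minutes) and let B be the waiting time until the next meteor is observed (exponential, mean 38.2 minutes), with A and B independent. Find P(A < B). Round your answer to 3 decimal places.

0.945

λ_1 = 1/2.24 = 0.446429, λ_2 = 1/38.2 = 0.026178.
For independent exponentials, P(A < B) = λ_1/(λ_1+λ_2) = 0.446429/0.472607 ≈ 0.945.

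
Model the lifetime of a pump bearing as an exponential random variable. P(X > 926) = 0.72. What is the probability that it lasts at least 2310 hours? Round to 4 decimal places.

0.4407

e^(−λ·926) = 0.72 ⇒ λ = −ln(0.72)/926 = 0.000354756.
P(X > 2310) = e^(−0.000354756·2310) = e^(−0.81949) ≈ 0.4407.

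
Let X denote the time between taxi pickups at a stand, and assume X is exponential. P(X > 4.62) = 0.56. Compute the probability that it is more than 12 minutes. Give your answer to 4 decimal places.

e^(−λ·4.62) = 0.56 ⇒ λ = −ln(0.56)/4.62 = 0.125502.
P(X > 12) = e^(−0.125502·12) = e^(−1.506) ≈ 0.2218.

0.2218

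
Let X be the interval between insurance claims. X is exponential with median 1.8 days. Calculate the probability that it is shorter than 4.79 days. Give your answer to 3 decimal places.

0.842

For an exponential, median = ln(2)/λ, so λ = ln 2 / 1.8 = 0.385082 per day.
P(X ≤ 4.79) = 1 − e^(−λ·4.79) = 1 − e^(−1.8445) ≈ 0.842.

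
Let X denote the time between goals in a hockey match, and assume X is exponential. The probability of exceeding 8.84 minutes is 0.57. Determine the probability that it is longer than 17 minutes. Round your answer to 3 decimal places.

0.339

e^(−λ·8.84) = 0.57 ⇒ λ = −ln(0.57)/8.84 = 0.0635881.
P(X > 17) = e^(−0.0635881·17) = e^(−1.081) ≈ 0.339.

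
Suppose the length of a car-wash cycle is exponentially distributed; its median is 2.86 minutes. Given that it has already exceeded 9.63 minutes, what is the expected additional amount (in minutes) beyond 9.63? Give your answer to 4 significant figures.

4.126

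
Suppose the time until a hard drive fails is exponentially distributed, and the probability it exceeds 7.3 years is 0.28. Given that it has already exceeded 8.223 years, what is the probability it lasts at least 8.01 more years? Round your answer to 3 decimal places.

From e^(−λ·7.3) = 0.28, λ = −ln(0.28)/7.3 = 0.174379.
Memoryless: P(X > 8.223+8.01 | X > 8.223) = P(X > 8.01) = e^(−0.174379·8.01) ≈ 0.247.

0.247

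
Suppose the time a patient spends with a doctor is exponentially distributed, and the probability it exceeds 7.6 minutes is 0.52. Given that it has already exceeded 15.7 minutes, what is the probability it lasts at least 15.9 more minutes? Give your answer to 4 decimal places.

From e^(−λ·7.6) = 0.52, λ = −ln(0.52)/7.6 = 0.086043.
Memoryless: P(X > 15.7+15.9 | X > 15.7) = P(X > 15.9) = e^(−0.086043·15.9) ≈ 0.2546.

0.2546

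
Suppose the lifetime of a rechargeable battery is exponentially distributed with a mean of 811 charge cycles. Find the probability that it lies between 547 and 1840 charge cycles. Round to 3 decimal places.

The rate is λ = 1/811 = 0.00123305 per charge cycle.
P(547 < X < 1840) = e^(−λ·547) − e^(−λ·1840) = 0.50942 − 0.10344 ≈ 0.406.

0.406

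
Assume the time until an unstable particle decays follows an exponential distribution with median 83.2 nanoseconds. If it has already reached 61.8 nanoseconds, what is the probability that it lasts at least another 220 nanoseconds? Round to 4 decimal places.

0.1600

For an exponential, median = ln(2)/λ, so λ = ln 2 / 83.2 = 0.0083311 per nanosecond.
P(X > s+t | X > s) = e^(−λ(s+t))/e^(−λs) = e^(−λt), independent of s = 61.8.
P(X > 220) = e^(−1.8328) ≈ 0.1600.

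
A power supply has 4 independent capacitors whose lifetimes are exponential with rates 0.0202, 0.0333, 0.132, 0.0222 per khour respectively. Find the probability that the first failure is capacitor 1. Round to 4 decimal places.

0.0973

The time to first failure is exponential with rate Σλ = 0.0202 + 0.0333 + 0.132 + 0.0222 = 0.2077.
P(capacitor 1 first) = λ_1/Σλ = 0.0202/0.2077 ≈ 0.0973.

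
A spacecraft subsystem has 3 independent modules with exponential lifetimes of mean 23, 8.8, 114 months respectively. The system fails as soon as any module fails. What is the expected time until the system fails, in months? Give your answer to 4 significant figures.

The first failure time is exponential with rate Σλ_i = 1/23 + 1/8.8 + 1/114 = 0.165887 per month.
E[min] = 1/Σλ = 1/0.165887 = 6.02822 months.

6.028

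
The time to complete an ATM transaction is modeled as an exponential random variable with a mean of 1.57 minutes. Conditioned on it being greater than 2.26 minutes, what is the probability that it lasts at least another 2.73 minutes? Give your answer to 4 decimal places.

The rate is λ = 1/1.57 = 0.636943 per minute.
The exponential is memoryless, so the remaining time is again Exp(λ): the condition X > 2.26 is irrelevant.
P(X > 2.73) = e^(−1.7389) ≈ 0.1757.

0.1757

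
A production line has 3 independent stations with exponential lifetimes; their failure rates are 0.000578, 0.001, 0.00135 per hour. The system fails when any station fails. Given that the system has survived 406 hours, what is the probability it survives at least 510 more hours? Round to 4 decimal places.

0.2246

Time to first failure ~ Exp(Σλ) with Σλ = 0.002928.
By memorylessness, P(T > 406+510 | T > 406) = P(T > 510) = e^(−0.002928·510) ≈ 0.2246.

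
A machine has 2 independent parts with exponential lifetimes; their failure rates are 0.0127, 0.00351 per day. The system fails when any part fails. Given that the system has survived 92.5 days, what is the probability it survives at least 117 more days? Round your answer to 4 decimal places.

Time to first failure ~ Exp(Σλ) with Σλ = 0.01621.
By memorylessness, P(T > 92.5+117 | T > 92.5) = P(T > 117) = e^(−0.01621·117) ≈ 0.1501.

0.1501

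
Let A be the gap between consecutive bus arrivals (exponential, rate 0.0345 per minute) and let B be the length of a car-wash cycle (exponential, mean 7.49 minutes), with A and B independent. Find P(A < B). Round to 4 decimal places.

0.2053

λ_1 = 0.0345, λ_2 = 1/7.49 = 0.133511.
For independent exponentials, P(A < B) = λ_1/(λ_1+λ_2) = 0.0345/0.168011 ≈ 0.2053.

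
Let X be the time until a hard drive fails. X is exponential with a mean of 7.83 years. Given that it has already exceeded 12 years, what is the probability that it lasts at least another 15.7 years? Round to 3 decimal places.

The rate is λ = 1/7.83 = 0.127714 per year.
By the memoryless property, P(X > 12+15.7 | X > 12) = P(X > 15.7).
P(X > 15.7) = e^(−2.0051) ≈ 0.135.

0.135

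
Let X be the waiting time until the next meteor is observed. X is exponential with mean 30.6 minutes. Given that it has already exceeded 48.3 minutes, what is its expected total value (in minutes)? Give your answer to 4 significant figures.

78.90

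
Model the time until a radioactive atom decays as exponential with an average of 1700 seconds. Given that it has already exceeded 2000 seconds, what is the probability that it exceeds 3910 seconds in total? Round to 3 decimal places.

0.325

The rate is λ = 1/1700 = 0.000588235 per second.
The exponential is memoryless, so the remaining time is again Exp(λ): the condition X > 2000 is irrelevant.
P(X > 1910) = e^(−1.1235) ≈ 0.325.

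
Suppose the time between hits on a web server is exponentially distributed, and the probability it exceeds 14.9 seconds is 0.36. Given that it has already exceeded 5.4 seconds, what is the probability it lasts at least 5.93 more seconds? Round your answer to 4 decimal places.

From e^(−λ·14.9) = 0.36, λ = −ln(0.36)/14.9 = 0.0685672.
Memoryless: P(X > 5.4+5.93 | X > 5.4) = P(X > 5.93) = e^(−0.0685672·5.93) ≈ 0.6659.

0.6659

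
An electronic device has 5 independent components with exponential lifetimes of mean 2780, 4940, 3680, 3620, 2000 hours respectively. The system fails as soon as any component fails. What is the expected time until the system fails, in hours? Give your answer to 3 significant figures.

621

The first failure time is exponential with rate Σλ_i = 1/2780 + 1/4940 + 1/3680 + 1/3620 + 1/2000 = 0.00161012 per hour.
E[min] = 1/Σλ = 1/0.00161012 = 621.07 hours.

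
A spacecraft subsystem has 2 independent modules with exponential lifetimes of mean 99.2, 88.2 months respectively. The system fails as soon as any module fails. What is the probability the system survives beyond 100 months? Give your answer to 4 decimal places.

0.1174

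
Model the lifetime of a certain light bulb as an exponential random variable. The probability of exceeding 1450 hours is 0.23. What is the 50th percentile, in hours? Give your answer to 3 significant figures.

e^(−λ·1450) = 0.23 ⇒ λ = −ln(0.23)/1450 = 0.00101357.
50th percentile: 1 − e^(−λt) = 0.5, t = −ln(0.5)/λ = 683.867 hours.

684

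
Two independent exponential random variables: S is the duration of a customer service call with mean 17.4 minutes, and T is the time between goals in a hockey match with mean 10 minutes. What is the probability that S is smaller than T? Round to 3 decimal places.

0.365

λ_1 = 1/17.4 = 0.0574713, λ_2 = 1/10 = 0.1.
For independent exponentials, P(S < T) = λ_1/(λ_1+λ_2) = 0.0574713/0.157471 ≈ 0.365.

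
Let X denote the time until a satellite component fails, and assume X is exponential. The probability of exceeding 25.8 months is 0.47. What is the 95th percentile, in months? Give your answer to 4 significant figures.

102.4

e^(−λ·25.8) = 0.47 ⇒ λ = −ln(0.47)/25.8 = 0.0292644.
95th percentile: 1 − e^(−λt) = 0.95, t = −ln(0.05)/λ = 102.368 months.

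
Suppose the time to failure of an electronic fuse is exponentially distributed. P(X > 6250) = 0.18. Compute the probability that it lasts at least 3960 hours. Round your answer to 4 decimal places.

0.3374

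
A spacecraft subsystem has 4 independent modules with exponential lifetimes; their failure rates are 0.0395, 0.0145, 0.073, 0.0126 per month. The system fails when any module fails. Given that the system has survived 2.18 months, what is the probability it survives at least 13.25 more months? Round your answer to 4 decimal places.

Time to first failure ~ Exp(Σλ) with Σλ = 0.1396.
By memorylessness, P(T > 2.18+13.25 | T > 2.18) = P(T > 13.25) = e^(−0.1396·13.25) ≈ 0.1573.

0.1573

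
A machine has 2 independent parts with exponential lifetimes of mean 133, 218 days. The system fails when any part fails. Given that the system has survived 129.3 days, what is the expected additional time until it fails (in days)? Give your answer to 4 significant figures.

82.60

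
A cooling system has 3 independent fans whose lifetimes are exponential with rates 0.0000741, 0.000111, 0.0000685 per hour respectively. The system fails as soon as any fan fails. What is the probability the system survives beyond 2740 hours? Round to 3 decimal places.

0.499

The time to first failure is exponential with rate Σλ = 0.0000741 + 0.000111 + 0.0000685 = 0.0002536.
P(min > 2740) = e^(−0.0002536·2740) = e^(−0.69486) ≈ 0.499.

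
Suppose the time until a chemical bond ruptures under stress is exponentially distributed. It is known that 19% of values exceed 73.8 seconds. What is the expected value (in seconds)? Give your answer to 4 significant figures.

e^(−λ·73.8) = 0.19 ⇒ λ = −ln(0.19)/73.8 = 0.0225031.
Mean = 1/λ = 44.4383 seconds.

44.44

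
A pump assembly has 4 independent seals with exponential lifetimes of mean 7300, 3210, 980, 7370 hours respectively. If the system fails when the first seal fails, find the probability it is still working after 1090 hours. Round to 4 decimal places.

0.1739

The first failure time is exponential with rate Σλ_i = 1/7300 + 1/3210 + 1/980 + 1/7370 = 0.00160461 per hour.
P(min > 1090) = e^(−0.00160461·1090) = e^(−1.749) ≈ 0.1739.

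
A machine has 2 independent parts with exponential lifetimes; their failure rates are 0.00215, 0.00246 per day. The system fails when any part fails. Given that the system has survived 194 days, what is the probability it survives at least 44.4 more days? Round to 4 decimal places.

0.8149

Time to first failure ~ Exp(Σλ) with Σλ = 0.00461.
By memorylessness, P(T > 194+44.4 | T > 194) = P(T > 44.4) = e^(−0.00461·44.4) ≈ 0.8149.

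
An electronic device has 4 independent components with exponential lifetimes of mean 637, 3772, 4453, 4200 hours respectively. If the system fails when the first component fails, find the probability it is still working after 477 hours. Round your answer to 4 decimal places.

0.3342

The first failure time is exponential with rate Σλ_i = 1/637 + 1/3772 + 1/4453 + 1/4200 = 0.00229763 per hour.
P(min > 477) = e^(−0.00229763·477) = e^(−1.096) ≈ 0.3342.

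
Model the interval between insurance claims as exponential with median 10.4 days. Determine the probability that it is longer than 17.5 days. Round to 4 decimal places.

For an exponential, median = ln(2)/λ, so λ = ln 2 / 10.4 = 0.0666488 per day.
P(X > 17.5) = e^(−λ·17.5) = e^(−1.1664) ≈ 0.3115.

0.3115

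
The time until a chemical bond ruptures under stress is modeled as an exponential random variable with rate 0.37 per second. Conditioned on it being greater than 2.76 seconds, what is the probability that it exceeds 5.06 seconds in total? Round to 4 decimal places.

0.4270

P(X > s+t | X > s) = e^(−λ(s+t))/e^(−λs) = e^(−λt), independent of s = 2.76.
P(X > 2.3) = e^(−0.851) ≈ 0.4270.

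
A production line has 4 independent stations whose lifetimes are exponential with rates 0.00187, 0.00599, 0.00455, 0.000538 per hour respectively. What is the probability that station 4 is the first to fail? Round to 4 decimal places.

The time to first failure is exponential with rate Σλ = 0.00187 + 0.00599 + 0.00455 + 0.000538 = 0.012948.
P(station 4 first) = λ_4/Σλ = 0.000538/0.012948 ≈ 0.0416.

0.0416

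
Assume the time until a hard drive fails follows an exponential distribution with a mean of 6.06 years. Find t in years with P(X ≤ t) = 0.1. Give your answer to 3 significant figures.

0.638

The rate is λ = 1/6.06 = 0.165017 per year.
Set 1 − e^(−λt) = 0.1, so t = −ln(0.9)/λ = 0.10536/0.165017 ≈ 0.638485 years.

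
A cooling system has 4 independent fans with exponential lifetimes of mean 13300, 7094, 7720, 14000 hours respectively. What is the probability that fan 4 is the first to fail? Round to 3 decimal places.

Rates: λ_i = 1/mean_i → 0.000075188, 0.000140964, 0.000129534, 0.0000714286; Σλ = 0.000417114.
P(fan 4 first) = λ_4/Σλ = 0.0000714286/0.000417114 ≈ 0.171.

0.171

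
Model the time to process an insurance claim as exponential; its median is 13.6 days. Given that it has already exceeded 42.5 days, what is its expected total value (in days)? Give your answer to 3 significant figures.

62.1

For an exponential, median = ln(2)/λ, so λ = ln 2 / 13.6 = 0.0509667 per day.
By memorylessness, E[X | X > 42.5] = 42.5 + 1/λ = 42.5 + 19.6207 = 62.1207 days.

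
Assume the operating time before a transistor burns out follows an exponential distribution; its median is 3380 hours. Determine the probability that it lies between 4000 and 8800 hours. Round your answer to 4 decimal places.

For an exponential, median = ln(2)/λ, so λ = ln 2 / 3380 = 0.000205073 per hour.
P(4000 < X < 8800) = e^(−λ·4000) − e^(−λ·8800) = 0.44030 − 0.16453 ≈ 0.2758.

0.2758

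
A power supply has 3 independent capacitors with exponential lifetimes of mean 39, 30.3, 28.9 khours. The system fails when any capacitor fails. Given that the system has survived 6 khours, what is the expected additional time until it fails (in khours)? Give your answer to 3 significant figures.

10.7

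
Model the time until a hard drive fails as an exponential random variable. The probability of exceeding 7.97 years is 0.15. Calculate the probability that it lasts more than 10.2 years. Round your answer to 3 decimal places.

0.088

e^(−λ·7.97) = 0.15 ⇒ λ = −ln(0.15)/7.97 = 0.238033.
P(X > 10.2) = e^(−0.238033·10.2) = e^(−2.4279) ≈ 0.088.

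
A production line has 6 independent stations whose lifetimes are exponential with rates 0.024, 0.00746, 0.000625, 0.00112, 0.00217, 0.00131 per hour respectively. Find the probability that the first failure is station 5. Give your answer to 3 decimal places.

The time to first failure is exponential with rate Σλ = 0.024 + 0.00746 + 0.000625 + 0.00112 + 0.00217 + 0.00131 = 0.036685.
P(station 5 first) = λ_5/Σλ = 0.00217/0.036685 ≈ 0.059.

0.059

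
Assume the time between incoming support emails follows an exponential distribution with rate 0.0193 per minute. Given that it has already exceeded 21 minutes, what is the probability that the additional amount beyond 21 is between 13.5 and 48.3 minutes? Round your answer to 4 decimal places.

0.3769

Memoryless: the residual past 21 is again Exp(λ).
P(13.5 < residual < 48.3) = e^(−λ·13.5) − e^(−λ·48.3) = 0.77063 − 0.39369 ≈ 0.3769.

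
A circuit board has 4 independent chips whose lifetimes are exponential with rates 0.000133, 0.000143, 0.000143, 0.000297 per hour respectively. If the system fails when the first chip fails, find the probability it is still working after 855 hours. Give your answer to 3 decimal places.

The time to first failure is exponential with rate Σλ = 0.000133 + 0.000143 + 0.000143 + 0.000297 = 0.000716.
P(min > 855) = e^(−0.000716·855) = e^(−0.61218) ≈ 0.542.

0.542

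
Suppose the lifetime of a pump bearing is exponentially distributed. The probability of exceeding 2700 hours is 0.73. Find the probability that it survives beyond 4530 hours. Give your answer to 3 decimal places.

0.590

e^(−λ·2700) = 0.73 ⇒ λ = −ln(0.73)/2700 = 0.00011656.
P(X > 4530) = e^(−0.00011656·4530) = e^(−0.52801) ≈ 0.590.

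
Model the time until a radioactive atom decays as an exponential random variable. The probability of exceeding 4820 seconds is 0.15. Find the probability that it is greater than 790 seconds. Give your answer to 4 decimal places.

0.7328

e^(−λ·4820) = 0.15 ⇒ λ = −ln(0.15)/4820 = 0.000393593.
P(X > 790) = e^(−0.000393593·790) = e^(−0.31094) ≈ 0.7328.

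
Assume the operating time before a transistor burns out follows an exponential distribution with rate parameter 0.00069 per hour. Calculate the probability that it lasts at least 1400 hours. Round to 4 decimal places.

0.3806

P(X > 1400) = e^(−λ·1400) = e^(−0.966) ≈ 0.3806.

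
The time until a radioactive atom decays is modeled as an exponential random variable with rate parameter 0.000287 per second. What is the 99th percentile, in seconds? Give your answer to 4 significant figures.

Set 1 − e^(−λt) = 0.99, so t = −ln(0.01)/λ = 4.6052/0.000287 ≈ 16045.9 seconds.

16050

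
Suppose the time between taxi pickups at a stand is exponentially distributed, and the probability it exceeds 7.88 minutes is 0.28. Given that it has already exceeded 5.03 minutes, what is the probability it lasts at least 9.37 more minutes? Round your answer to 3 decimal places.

From e^(−λ·7.88) = 0.28, λ = −ln(0.28)/7.88 = 0.161544.
Memoryless: P(X > 5.03+9.37 | X > 5.03) = P(X > 9.37) = e^(−0.161544·9.37) ≈ 0.220.

0.220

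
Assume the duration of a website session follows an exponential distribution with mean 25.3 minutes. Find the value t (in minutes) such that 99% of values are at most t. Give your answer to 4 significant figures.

The rate is λ = 1/25.3 = 0.0395257 per minute.
Set 1 − e^(−λt) = 0.99, so t = −ln(0.01)/λ = 4.6052/0.0395257 ≈ 116.511 minutes.

116.5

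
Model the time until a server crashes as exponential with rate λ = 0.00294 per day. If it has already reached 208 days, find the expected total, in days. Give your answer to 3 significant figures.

By memorylessness, E[X | X > 208] = 208 + 1/λ = 208 + 340.136 = 548.136 days.

548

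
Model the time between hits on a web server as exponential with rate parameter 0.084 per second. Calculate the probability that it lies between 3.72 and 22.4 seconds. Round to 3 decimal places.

P(3.72 < X < 22.4) = e^(−λ·3.72) − e^(−λ·22.4) = 0.73163 − 0.15235 ≈ 0.579.

0.579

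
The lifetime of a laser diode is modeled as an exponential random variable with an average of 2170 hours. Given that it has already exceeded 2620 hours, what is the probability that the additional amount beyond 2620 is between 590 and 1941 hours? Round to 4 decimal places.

0.3531

The rate is λ = 1/2170 = 0.000460829 per hour.
Memoryless: the residual past 2620 is again Exp(λ).
P(590 < residual < 1941) = e^(−λ·590) − e^(−λ·1941) = 0.76194 − 0.40882 ≈ 0.3531.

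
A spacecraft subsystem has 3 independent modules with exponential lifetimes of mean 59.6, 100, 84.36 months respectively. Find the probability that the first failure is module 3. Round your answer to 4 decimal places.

0.3068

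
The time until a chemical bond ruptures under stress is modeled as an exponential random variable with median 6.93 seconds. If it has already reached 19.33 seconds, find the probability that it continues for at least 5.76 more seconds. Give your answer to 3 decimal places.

0.562

For an exponential, median = ln(2)/λ, so λ = ln 2 / 6.93 = 0.100021 per second.
By the memoryless property, P(X > 19.33+5.76 | X > 19.33) = P(X > 5.76).
P(X > 5.76) = e^(−0.57612) ≈ 0.562.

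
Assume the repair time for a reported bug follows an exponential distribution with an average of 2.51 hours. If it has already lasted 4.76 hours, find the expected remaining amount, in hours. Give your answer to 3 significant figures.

The rate is λ = 1/2.51 = 0.398406 per hour.
By memorylessness, the remaining amount past any threshold is again Exp(λ) with mean 1/λ = 2.51 hours.

2.51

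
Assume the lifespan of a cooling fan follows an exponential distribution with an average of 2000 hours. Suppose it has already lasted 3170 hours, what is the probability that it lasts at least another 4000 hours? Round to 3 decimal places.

The rate is λ = 1/2000 = 0.0005 per hour.
The exponential is memoryless, so the remaining time is again Exp(λ): the condition X > 3170 is irrelevant.
P(X > 4000) = e^(−2) ≈ 0.135.

0.135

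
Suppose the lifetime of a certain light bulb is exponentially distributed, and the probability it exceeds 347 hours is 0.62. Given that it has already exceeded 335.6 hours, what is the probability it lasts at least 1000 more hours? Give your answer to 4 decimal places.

0.2522

From e^(−λ·347) = 0.62, λ = −ln(0.62)/347 = 0.00137762.
Memoryless: P(X > 335.6+1000 | X > 335.6) = P(X > 1000) = e^(−0.00137762·1000) ≈ 0.2522.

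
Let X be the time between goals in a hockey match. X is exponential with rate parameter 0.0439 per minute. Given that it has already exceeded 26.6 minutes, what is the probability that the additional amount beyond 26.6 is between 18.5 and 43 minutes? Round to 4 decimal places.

Memoryless: the residual past 26.6 is again Exp(λ).
P(18.5 < residual < 43) = e^(−λ·18.5) − e^(−λ·43) = 0.44390 − 0.15142 ≈ 0.2925.

0.2925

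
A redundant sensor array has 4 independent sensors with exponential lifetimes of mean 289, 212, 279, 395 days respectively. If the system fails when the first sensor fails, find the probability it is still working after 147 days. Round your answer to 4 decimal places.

0.1223

The first failure time is exponential with rate Σλ_i = 1/289 + 1/212 + 1/279 + 1/395 = 0.0142931 per day.
P(min > 147) = e^(−0.0142931·147) = e^(−2.1011) ≈ 0.1223.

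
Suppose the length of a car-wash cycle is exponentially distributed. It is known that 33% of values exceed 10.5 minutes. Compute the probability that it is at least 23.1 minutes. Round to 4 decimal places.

0.0872

e^(−λ·10.5) = 0.33 ⇒ λ = −ln(0.33)/10.5 = 0.105587.
P(X > 23.1) = e^(−0.105587·23.1) = e^(−2.4391) ≈ 0.0872.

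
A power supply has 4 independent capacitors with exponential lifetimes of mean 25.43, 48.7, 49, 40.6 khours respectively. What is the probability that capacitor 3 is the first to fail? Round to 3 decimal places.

Rates: λ_i = 1/mean_i → 0.0393236, 0.0205339, 0.0204082, 0.0246305; Σλ = 0.104896.
P(capacitor 3 first) = λ_3/Σλ = 0.0204082/0.104896 ≈ 0.195.

0.195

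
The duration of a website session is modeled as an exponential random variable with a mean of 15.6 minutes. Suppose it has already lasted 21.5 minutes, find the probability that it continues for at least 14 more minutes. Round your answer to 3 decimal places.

0.408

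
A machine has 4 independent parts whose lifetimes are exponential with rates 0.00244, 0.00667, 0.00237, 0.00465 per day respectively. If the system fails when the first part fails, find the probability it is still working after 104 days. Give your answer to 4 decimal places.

0.1868

The time to first failure is exponential with rate Σλ = 0.00244 + 0.00667 + 0.00237 + 0.00465 = 0.01613.
P(min > 104) = e^(−0.01613·104) = e^(−1.6775) ≈ 0.1868.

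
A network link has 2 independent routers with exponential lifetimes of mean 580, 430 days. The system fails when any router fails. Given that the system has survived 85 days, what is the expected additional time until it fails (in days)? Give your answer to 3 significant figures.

247

First-failure rate Σλ = 1/580 + 1/430 = 0.00404972.
By memorylessness the expected residual is 1/Σλ = 246.931 days, regardless of the 85 already elapsed.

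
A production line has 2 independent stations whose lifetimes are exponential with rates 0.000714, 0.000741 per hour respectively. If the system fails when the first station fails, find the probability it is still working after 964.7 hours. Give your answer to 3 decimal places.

0.246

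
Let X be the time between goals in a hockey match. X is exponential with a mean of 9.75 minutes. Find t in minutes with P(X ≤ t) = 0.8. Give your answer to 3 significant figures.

15.7

The rate is λ = 1/9.75 = 0.102564 per minute.
Set 1 − e^(−λt) = 0.8, so t = −ln(0.2)/λ = 1.6094/0.102564 ≈ 15.692 minutes.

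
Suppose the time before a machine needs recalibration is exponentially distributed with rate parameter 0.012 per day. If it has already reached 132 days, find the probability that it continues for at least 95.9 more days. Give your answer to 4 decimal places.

0.3164

By the memoryless property, P(X > 132+95.9 | X > 132) = P(X > 95.9).
P(X > 95.9) = e^(−1.1508) ≈ 0.3164.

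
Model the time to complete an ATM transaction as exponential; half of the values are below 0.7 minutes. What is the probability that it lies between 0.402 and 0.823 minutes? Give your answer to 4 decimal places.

For an exponential, median = ln(2)/λ, so λ = ln 2 / 0.7 = 0.99021 per minute.
P(0.402 < X < 0.823) = e^(−λ·0.402) − e^(−λ·0.823) = 0.67162 − 0.44266 ≈ 0.2290.

0.2290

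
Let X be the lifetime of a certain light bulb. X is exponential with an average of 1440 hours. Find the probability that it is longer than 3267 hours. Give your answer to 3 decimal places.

0.103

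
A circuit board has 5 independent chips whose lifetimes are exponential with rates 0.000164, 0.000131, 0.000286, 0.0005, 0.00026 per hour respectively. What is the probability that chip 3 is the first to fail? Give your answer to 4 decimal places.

The time to first failure is exponential with rate Σλ = 0.000164 + 0.000131 + 0.000286 + 0.0005 + 0.00026 = 0.001341.
P(chip 3 first) = λ_3/Σλ = 0.000286/0.001341 ≈ 0.2133.

0.2133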